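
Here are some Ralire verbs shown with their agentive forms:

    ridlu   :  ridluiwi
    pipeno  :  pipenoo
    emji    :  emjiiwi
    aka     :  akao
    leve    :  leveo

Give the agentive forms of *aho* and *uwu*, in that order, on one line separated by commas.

ahoo, uwuiwi

Looking at the last vowel of each stem: -iwi when the last vowel of the stem is a high vowel (*ridlu*, *emji*); -o when the last vowel of the stem is a non-high vowel (*pipeno*, *aka*, *leve*).
Since the last vowel of *aho* is /o/ (a non-high vowel), it takes -o, giving *ahoo*.
Since the last vowel of *uwu* is /u/ (a high vowel), it takes -iwi, giving *uwuiwi*.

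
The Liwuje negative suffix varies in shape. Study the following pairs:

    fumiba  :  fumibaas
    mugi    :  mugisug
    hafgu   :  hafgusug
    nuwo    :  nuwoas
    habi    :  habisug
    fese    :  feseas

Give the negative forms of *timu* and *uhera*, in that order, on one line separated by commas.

timusug, uheraas

Looking at the last vowel of each stem: -sug when the last vowel of the stem is a high vowel (*mugi*, *hafgu*, *habi*); -as when the last vowel of the stem is a non-high vowel (*fumiba*, *nuwo*, *fese*).
*timu* — last vowel /u/ (a high vowel) → -sug → *timusug*.
The last vowel of *uhera* is /a/, which is a non-high vowel, so the suffix is -as, giving *uheraas*.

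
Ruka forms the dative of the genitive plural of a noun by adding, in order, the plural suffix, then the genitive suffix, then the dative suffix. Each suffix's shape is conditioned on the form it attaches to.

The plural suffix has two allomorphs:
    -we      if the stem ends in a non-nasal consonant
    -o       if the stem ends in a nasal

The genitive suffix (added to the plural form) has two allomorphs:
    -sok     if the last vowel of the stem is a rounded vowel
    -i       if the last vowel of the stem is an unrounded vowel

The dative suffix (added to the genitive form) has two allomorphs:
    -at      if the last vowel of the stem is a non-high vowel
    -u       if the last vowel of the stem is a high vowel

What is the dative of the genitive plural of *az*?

azweiu

*az* — final consonant /z/ (non-nasal) → -we → *azwe*.
The last vowel of the plural form *azwe* is /e/, which is an unrounded vowel, so the genitive suffix is -i, giving *azwei*.
The genitive form *azwei* — last vowel /i/ (a high vowel) → -u → *azweiu*.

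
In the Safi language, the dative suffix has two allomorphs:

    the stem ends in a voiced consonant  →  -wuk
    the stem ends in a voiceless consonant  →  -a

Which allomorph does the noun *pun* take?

-wuk

The final consonant of *pun* is /n/, which is voiced, so the suffix is -wuk.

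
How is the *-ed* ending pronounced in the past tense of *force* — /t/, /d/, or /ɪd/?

/t/

The stem *force* ends in a voiceless consonant other than /t/.
The -ed suffix is realized as /ɪd/ after /t, d/; as /t/ after other voiceless consonants; and as /d/ after other voiced sounds.
So -ed on *force* is pronounced /t/.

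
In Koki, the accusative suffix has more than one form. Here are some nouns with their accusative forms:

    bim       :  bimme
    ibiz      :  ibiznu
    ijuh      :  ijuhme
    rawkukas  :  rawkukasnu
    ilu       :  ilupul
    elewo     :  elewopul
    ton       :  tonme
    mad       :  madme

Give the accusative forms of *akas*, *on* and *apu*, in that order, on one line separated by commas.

akasnu, onme, apupul

The suffix is conditioned by the final sound: -nu when the stem ends in a sibilant (*ibiz*, *rawkukas*); -me when the stem ends in a non-sibilant consonant (*bim*, *ijuh*, *ton*, *mad*); -pul when the stem ends in a vowel (*ilu*, *elewo*).
Since the final sound of *akas* is /s/ (a sibilant), it takes -nu, giving *akasnu*.
Since the final sound of *on* is /n/ (a non-sibilant consonant), it takes -me, giving *onme*.
*apu*: final sound = /u/, a vowel → -pul → *apupul*.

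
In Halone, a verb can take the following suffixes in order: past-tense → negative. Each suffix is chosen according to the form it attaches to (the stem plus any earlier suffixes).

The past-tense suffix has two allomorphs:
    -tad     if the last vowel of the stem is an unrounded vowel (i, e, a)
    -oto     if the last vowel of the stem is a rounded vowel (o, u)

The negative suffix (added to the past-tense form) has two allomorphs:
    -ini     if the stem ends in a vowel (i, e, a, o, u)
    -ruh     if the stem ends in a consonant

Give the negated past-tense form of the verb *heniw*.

Since the last vowel of *heniw* is /i/ (an unrounded vowel), it takes -tad, giving *heniwtad*.
The past-tense form *heniwtad* — final sound /d/ (a consonant) → -ruh → *heniwtadruh*.

heniwtadruh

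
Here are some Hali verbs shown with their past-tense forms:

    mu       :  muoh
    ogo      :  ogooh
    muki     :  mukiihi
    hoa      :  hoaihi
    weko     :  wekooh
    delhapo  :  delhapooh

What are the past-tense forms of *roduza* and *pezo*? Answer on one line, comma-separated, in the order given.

The alternation tracks the last vowel of the stem — -oh when the last vowel of the stem is a rounded vowel (*mu*, *ogo*, *weko*, *delhapo*); -ihi when the last vowel of the stem is an unrounded vowel (*muki*, *hoa*).
*roduza* — last vowel /a/ (an unrounded vowel) → -ihi → *roduzaihi*.
Since the last vowel of *pezo* is /o/ (a rounded vowel), it takes -oh, giving *pezooh*.

roduzaihi, pezooh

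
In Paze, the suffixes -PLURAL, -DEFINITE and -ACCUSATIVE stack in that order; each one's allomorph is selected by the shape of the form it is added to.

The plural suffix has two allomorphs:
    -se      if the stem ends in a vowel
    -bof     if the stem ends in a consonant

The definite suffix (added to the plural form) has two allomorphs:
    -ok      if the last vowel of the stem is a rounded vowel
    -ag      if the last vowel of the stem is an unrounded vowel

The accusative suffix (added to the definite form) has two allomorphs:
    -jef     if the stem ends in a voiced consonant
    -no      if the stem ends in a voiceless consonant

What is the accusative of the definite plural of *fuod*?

*fuod*: final sound = /d/, a consonant → -bof → *fuodbof*.
The plural form *fuodbof*: last vowel = /o/, a rounded vowel → -ok → *fuodbofok*.
Since the final consonant of the definite form *fuodbofok* is /k/ (voiceless), it takes -no, giving *fuodbofokno*.

fuodbofokno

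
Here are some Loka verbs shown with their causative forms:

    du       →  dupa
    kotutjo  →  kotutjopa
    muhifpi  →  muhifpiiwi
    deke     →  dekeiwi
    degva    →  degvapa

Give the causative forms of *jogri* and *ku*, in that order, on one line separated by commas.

jogriiwi, kupa

Looking at the last vowel of each stem: -iwi when the last vowel of the stem is a front vowel (*muhifpi*, *deke*); -pa when the last vowel of the stem is a back vowel (*du*, *kotutjo*, *degva*).
Since the last vowel of *jogri* is /i/ (a front vowel), it takes -iwi, giving *jogriiwi*.
Since the last vowel of *ku* is /u/ (a back vowel), it takes -pa, giving *kupa*.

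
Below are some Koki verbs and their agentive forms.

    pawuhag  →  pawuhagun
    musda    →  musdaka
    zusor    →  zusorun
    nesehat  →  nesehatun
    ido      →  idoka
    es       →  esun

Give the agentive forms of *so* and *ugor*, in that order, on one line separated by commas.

The suffix is conditioned by the final sound: -un when the stem ends in a consonant (*pawuhag*, *zusor*, *nesehat*, *es*); -ka when the stem ends in a vowel (*musda*, *ido*).
The final sound of *so* is /o/, which is a vowel, so the suffix is -ka, giving *soka*.
*ugor* — final sound /r/ (a consonant) → -un → *ugorun*.

soka, ugorun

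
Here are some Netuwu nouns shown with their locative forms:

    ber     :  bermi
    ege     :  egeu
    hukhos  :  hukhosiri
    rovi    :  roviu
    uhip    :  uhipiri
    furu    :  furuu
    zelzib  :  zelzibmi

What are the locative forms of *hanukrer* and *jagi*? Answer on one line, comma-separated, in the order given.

hanukrermi, jagiu

Looking at the final sound of each stem: -iri when the stem ends in a voiceless consonant (*hukhos*, *uhip*); -mi when the stem ends in a voiced consonant (*ber*, *zelzib*); -u when the stem ends in a vowel (*ege*, *rovi*, *furu*).
The final sound of *hanukrer* is /r/, which is a voiced consonant, so the suffix is -mi, giving *hanukrermi*.
Since the final sound of *jagi* is /i/ (a vowel), it takes -u, giving *jagiu*.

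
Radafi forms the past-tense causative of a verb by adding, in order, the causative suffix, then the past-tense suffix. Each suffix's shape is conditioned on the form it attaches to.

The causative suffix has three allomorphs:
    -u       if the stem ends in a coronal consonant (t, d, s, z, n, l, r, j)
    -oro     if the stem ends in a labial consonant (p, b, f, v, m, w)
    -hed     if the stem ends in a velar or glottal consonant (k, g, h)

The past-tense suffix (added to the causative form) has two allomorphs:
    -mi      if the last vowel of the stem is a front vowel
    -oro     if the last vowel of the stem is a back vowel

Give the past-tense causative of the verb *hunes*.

hunesuoro

The final consonant of *hunes* is /s/, which is coronal, so the causative suffix is -u, giving *hunesu*.
The causative form *hunesu*: last vowel = /u/, a back vowel → -oro → *hunesuoro*.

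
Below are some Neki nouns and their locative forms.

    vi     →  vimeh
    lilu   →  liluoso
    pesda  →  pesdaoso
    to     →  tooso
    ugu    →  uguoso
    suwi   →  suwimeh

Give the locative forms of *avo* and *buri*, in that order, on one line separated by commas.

avooso, burimeh

The alternation tracks the last vowel of the stem — -meh when the last vowel of the stem is a front vowel (*vi*, *suwi*); -oso when the last vowel of the stem is a back vowel (*lilu*, *pesda*, *to*, *ugu*).
Since the last vowel of *avo* is /o/ (a back vowel), it takes -oso, giving *avooso*.
Since the last vowel of *buri* is /i/ (a front vowel), it takes -meh, giving *burimeh*.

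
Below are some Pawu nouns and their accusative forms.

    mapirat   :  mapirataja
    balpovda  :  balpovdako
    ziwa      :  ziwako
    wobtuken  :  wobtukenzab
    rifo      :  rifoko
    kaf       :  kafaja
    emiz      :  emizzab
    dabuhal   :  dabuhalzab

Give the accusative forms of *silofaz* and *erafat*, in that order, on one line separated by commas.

silofazzab, erafataja

The suffix is conditioned by the final sound: -aja when the stem ends in a voiceless consonant (*mapirat*, *kaf*); -zab when the stem ends in a voiced consonant (*wobtuken*, *emiz*, *dabuhal*); -ko when the stem ends in a vowel (*balpovda*, *ziwa*, *rifo*).
The final sound of *silofaz* is /z/, which is a voiced consonant, so the suffix is -zab, giving *silofazzab*.
The final sound of *erafat* is /t/, which is a voiceless consonant, so the suffix is -aja, giving *erafataja*.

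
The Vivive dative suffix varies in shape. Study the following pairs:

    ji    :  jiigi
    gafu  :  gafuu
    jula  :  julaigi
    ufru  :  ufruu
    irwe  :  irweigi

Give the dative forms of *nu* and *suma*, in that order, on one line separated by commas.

nuu, sumaigi

The pattern is rounding harmony: -u when the last vowel of the stem is a rounded vowel (*gafu*, *ufru*); -igi when the last vowel of the stem is an unrounded vowel (*ji*, *jula*, *irwe*).
The last vowel of *nu* is /u/, which is a rounded vowel, so the suffix is -u, giving *nuu*.
*suma*: last vowel = /a/, an unrounded vowel → -igi → *sumaigi*.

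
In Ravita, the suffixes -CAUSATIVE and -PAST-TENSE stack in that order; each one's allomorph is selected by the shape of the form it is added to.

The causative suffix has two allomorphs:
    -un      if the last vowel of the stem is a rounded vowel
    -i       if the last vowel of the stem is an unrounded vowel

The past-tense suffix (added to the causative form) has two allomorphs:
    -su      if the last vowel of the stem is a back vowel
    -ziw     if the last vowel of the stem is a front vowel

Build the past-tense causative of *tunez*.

tuneziziw

Since the last vowel of *tunez* is /e/ (an unrounded vowel), it takes -i, giving *tunezi*.
The causative form *tunezi* — last vowel /i/ (a front vowel) → -ziw → *tuneziziw*.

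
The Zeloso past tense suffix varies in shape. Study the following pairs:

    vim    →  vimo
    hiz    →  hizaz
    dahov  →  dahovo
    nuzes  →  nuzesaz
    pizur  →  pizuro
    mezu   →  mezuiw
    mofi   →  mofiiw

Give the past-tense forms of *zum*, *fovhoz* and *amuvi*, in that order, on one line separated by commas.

zumo, fovhozaz, amuviiw

Looking at the final sound of each stem: -az when the stem ends in a sibilant (*hiz*, *nuzes*); -o when the stem ends in a non-sibilant consonant (*vim*, *dahov*, *pizur*); -iw when the stem ends in a vowel (*mezu*, *mofi*).
Since the final sound of *zum* is /m/ (a non-sibilant consonant), it takes -o, giving *zumo*.
*fovhoz*: final sound = /z/, a sibilant → -az → *fovhozaz*.
Since the final sound of *amuvi* is /i/ (a vowel), it takes -iw, giving *amuviiw*.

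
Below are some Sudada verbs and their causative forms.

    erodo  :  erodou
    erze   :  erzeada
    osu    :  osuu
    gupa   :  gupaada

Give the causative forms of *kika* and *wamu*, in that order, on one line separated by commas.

kikaada, wamuu

Looking at the last vowel of each stem: -u when the last vowel of the stem is a rounded vowel (*erodo*, *osu*); -ada when the last vowel of the stem is an unrounded vowel (*erze*, *gupa*).
*kika* — last vowel /a/ (an unrounded vowel) → -ada → *kikaada*.
The last vowel of *wamu* is /u/, which is a rounded vowel, so the suffix is -u, giving *wamuu*.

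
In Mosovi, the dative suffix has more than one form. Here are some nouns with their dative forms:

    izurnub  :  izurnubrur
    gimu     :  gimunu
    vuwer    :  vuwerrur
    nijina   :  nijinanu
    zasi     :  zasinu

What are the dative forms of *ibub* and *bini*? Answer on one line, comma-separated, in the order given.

The pattern is consonant vs. vowel: -rur when the stem ends in a consonant (*izurnub*, *vuwer*); -nu when the stem ends in a vowel (*gimu*, *nijina*, *zasi*).
Since the final sound of *ibub* is /b/ (a consonant), it takes -rur, giving *ibubrur*.
*bini* — final sound /i/ (a vowel) → -nu → *bininu*.

ibubrur, bininu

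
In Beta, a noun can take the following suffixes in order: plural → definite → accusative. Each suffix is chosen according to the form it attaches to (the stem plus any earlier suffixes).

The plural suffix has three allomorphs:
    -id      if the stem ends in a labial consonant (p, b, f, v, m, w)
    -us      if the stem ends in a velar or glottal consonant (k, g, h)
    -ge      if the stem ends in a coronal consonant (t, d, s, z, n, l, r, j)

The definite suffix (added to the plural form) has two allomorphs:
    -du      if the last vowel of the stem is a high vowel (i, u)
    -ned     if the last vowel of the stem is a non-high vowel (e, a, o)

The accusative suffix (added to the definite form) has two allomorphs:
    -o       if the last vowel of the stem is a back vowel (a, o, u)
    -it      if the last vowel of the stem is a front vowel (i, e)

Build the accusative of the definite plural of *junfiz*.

junfizgenedit

Since the final consonant of *junfiz* is /z/ (coronal), it takes -ge, giving *junfizge*.
The plural form *junfizge*: last vowel = /e/, a non-high vowel → -ned → *junfizgened*.
Since the last vowel of the definite form *junfizgened* is /e/ (a front vowel), it takes -it, giving *junfizgenedit*.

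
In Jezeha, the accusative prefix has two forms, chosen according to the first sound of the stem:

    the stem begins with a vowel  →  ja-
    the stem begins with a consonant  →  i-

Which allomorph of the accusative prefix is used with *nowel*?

i-

*nowel* — first sound /n/ (a consonant) → i-.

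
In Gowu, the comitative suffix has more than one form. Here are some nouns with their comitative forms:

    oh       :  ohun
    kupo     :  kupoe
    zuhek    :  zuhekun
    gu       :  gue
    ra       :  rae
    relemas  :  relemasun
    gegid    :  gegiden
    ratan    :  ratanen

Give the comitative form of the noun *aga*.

agae

Looking at the final sound of each stem: -un when the stem ends in a voiceless consonant (*oh*, *zuhek*, *relemas*); -en when the stem ends in a voiced consonant (*gegid*, *ratan*); -e when the stem ends in a vowel (*kupo*, *gu*, *ra*).
*aga*: final sound = /a/, a vowel → -e → *agae*.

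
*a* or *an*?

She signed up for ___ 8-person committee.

an

The indefinite article is chosen by the initial *sound* of the following word, not its spelling.
The number *8* is spoken "eight", beginning with /eɪt/ — a vowel sound.
So the article is *an*: She signed up for an 8-person committee.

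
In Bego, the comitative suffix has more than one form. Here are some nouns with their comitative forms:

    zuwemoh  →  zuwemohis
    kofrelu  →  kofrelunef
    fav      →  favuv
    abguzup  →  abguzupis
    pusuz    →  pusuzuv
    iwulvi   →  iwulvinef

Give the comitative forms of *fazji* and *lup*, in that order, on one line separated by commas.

The alternation tracks the final sound of the stem — -is when the stem ends in a voiceless consonant (*zuwemoh*, *abguzup*); -uv when the stem ends in a voiced consonant (*fav*, *pusuz*); -nef when the stem ends in a vowel (*kofrelu*, *iwulvi*).
Since the final sound of *fazji* is /i/ (a vowel), it takes -nef, giving *fazjinef*.
*lup* — final sound /p/ (a voiceless consonant) → -is → *lupis*.

fazjinef, lupis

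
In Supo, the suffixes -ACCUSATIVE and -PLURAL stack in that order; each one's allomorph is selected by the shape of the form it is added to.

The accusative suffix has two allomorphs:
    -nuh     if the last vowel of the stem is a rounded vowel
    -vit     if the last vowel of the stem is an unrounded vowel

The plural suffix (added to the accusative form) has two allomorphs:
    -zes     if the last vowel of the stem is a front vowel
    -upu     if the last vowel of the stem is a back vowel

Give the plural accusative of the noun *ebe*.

Since the last vowel of *ebe* is /e/ (an unrounded vowel), it takes -vit, giving *ebevit*.
Since the last vowel of the accusative form *ebevit* is /i/ (a front vowel), it takes -zes, giving *ebevitzes*.

ebevitzes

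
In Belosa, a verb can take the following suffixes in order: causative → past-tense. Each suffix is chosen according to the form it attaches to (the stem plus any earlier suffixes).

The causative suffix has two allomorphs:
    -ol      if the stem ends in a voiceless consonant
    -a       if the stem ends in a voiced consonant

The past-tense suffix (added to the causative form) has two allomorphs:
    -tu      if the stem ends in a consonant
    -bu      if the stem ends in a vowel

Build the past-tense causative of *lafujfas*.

lafujfasoltu

Since the final consonant of *lafujfas* is /s/ (voiceless), it takes -ol, giving *lafujfasol*.
The final sound of the causative form *lafujfasol* is /l/, which is a consonant, so the past-tense suffix is -tu, giving *lafujfasoltu*.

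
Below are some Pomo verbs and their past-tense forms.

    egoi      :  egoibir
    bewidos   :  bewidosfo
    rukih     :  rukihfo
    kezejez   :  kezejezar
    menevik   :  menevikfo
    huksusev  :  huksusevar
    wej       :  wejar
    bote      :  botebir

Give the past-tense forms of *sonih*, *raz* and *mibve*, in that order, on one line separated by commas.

The pattern is voicing of the final sound: -fo when the stem ends in a voiceless consonant (*bewidos*, *rukih*, *menevik*); -ar when the stem ends in a voiced consonant (*kezejez*, *huksusev*, *wej*); -bir when the stem ends in a vowel (*egoi*, *bote*).
Since the final sound of *sonih* is /h/ (a voiceless consonant), it takes -fo, giving *sonihfo*.
*raz* — final sound /z/ (a voiced consonant) → -ar → *razar*.
The final sound of *mibve* is /e/, which is a vowel, so the suffix is -bir, giving *mibvebir*.

sonihfo, razar, mibvebir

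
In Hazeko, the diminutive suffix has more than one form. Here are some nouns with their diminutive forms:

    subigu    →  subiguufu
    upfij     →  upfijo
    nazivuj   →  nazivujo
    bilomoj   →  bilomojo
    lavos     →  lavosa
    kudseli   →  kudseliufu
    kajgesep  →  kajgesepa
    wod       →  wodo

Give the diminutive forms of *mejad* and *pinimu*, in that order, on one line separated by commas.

The pattern is voicing of the final sound: -a when the stem ends in a voiceless consonant (*lavos*, *kajgesep*); -o when the stem ends in a voiced consonant (*upfij*, *nazivuj*, *bilomoj*, *wod*); -ufu when the stem ends in a vowel (*subigu*, *kudseli*).
The final sound of *mejad* is /d/, which is a voiced consonant, so the suffix is -o, giving *mejado*.
*pinimu*: final sound = /u/, a vowel → -ufu → *pinimuufu*.

mejado, pinimuufu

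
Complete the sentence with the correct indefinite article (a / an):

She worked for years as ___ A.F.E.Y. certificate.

an

The indefinite article is chosen by the initial *sound* of the following word, not its spelling.
The initialism *A.F.E.Y.* is read letter by letter; the first letter, A, is pronounced /eɪ/, which begins with a vowel sound.
So the article is *an*: She worked for years as an A.F.E.Y. certificate.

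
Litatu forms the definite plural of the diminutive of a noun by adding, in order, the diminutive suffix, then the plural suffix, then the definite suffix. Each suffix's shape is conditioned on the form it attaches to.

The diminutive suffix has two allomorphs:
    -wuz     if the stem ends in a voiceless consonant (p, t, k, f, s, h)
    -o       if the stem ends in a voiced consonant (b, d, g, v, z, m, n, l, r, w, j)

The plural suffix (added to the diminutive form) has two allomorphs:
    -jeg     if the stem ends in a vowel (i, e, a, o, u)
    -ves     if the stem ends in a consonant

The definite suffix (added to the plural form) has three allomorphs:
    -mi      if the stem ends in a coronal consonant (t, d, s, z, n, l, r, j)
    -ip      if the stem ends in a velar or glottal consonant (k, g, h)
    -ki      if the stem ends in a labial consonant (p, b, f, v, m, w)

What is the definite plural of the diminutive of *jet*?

*jet* — final consonant /t/ (voiceless) → -wuz → *jetwuz*.
The final sound of the diminutive form *jetwuz* is /z/, which is a consonant, so the plural suffix is -ves, giving *jetwuzves*.
The plural form *jetwuzves*: final consonant = /s/, coronal → -mi → *jetwuzvesmi*.

jetwuzvesmi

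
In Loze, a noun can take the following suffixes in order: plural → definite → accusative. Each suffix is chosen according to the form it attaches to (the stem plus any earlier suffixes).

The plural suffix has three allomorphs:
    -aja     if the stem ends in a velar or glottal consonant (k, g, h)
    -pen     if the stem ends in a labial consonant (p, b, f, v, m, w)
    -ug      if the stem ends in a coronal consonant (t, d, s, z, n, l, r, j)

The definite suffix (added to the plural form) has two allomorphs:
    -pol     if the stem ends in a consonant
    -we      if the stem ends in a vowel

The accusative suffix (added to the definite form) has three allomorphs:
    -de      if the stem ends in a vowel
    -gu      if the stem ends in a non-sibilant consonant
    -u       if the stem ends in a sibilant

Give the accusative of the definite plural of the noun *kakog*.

*kakog* — final consonant /g/ (velar/glottal) → -aja → *kakogaja*.
The final sound of the plural form *kakogaja* is /a/, which is a vowel, so the definite suffix is -we, giving *kakogajawe*.
Since the final sound of the definite form *kakogajawe* is /e/ (a vowel), it takes -de, giving *kakogajawede*.

kakogajawede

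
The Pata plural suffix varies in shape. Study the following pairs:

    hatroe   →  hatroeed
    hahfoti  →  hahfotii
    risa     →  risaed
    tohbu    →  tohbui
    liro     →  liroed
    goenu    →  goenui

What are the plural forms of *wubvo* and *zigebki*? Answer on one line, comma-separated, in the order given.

The pattern is height harmony: -i when the last vowel of the stem is a high vowel (*hahfoti*, *tohbu*, *goenu*); -ed when the last vowel of the stem is a non-high vowel (*hatroe*, *risa*, *liro*).
Since the last vowel of *wubvo* is /o/ (a non-high vowel), it takes -ed, giving *wubvoed*.
Since the last vowel of *zigebki* is /i/ (a high vowel), it takes -i, giving *zigebkii*.

wubvoed, zigebkii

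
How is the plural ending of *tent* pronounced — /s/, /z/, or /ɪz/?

/s/

The stem *tent* ends in a voiceless non-sibilant consonant.
The plural suffix surfaces as /ɪz/ after sibilants, /s/ after other voiceless consonants, and /z/ after other voiced sounds.
So the plural -s on *tent* is pronounced /s/.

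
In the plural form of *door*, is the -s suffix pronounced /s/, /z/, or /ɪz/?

/z/

The stem *door* ends in a voiced non-sibilant sound.
The plural suffix surfaces as /ɪz/ after sibilants, /s/ after other voiceless consonants, and /z/ after other voiced sounds.
So the plural -s on *door* is pronounced /z/.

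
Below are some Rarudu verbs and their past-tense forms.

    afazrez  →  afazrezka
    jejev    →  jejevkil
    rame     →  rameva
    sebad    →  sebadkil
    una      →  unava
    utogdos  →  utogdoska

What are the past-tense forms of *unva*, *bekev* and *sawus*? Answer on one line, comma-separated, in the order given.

unvava, bekevkil, sawuska

The alternation tracks the final sound of the stem — -ka when the stem ends in a sibilant (*afazrez*, *utogdos*); -kil when the stem ends in a non-sibilant consonant (*jejev*, *sebad*); -va when the stem ends in a vowel (*rame*, *una*).
The final sound of *unva* is /a/, which is a vowel, so the suffix is -va, giving *unvava*.
Since the final sound of *bekev* is /v/ (a non-sibilant consonant), it takes -kil, giving *bekevkil*.
Since the final sound of *sawus* is /s/ (a sibilant), it takes -ka, giving *sawuska*.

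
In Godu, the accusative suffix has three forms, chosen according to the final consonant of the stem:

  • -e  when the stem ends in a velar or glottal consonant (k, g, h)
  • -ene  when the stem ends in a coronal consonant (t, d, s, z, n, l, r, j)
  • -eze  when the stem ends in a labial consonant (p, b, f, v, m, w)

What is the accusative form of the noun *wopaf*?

*wopaf* — final consonant /f/ (labial) → -eze → *wopafeze*.

wopafeze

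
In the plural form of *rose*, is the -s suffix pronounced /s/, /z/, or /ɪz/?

The stem *rose* ends in a sibilant (/s, z, ʃ, ʒ, tʃ, dʒ/).
The plural suffix surfaces as /ɪz/ after sibilants, /s/ after other voiceless consonants, and /z/ after other voiced sounds.
So the plural -s on *rose* is pronounced /ɪz/.

/ɪz/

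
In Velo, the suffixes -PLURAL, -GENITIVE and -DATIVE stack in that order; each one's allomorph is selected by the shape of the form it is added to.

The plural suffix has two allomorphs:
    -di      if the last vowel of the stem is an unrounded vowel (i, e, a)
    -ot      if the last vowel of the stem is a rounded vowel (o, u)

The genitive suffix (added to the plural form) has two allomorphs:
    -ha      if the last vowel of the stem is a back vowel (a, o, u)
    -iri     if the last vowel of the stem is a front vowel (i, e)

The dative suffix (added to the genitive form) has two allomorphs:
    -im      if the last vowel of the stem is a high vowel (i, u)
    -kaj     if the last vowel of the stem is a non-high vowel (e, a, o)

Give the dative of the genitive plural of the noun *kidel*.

The last vowel of *kidel* is /e/, which is an unrounded vowel, so the plural suffix is -di, giving *kideldi*.
The plural form *kideldi* — last vowel /i/ (a front vowel) → -iri → *kideldiiri*.
The genitive form *kideldiiri* — last vowel /i/ (a high vowel) → -im → *kideldiiriim*.

kideldiiriim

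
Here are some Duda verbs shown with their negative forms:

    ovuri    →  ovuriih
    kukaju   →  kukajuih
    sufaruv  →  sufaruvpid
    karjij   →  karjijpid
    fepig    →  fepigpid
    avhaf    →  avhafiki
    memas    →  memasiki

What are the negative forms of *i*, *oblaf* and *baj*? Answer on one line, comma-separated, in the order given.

iih, oblafiki, bajpid

Looking at the final sound of each stem: -iki when the stem ends in a voiceless consonant (*avhaf*, *memas*); -pid when the stem ends in a voiced consonant (*sufaruv*, *karjij*, *fepig*); -ih when the stem ends in a vowel (*ovuri*, *kukaju*).
Since the final sound of *i* is /i/ (a vowel), it takes -ih, giving *iih*.
Since the final sound of *oblaf* is /f/ (a voiceless consonant), it takes -iki, giving *oblafiki*.
The final sound of *baj* is /j/, which is a voiced consonant, so the suffix is -pid, giving *bajpid*.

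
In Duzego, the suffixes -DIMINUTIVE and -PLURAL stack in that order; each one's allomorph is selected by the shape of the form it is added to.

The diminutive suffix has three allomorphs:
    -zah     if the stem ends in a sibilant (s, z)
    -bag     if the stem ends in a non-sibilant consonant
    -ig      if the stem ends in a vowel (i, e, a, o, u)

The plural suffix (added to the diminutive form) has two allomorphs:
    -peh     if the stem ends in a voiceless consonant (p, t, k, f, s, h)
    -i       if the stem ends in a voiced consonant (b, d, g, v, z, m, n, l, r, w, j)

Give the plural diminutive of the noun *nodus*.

noduszahpeh

*nodus* — final sound /s/ (a sibilant) → -zah → *noduszah*.
The diminutive form *noduszah* — final consonant /h/ (voiceless) → -peh → *noduszahpeh*.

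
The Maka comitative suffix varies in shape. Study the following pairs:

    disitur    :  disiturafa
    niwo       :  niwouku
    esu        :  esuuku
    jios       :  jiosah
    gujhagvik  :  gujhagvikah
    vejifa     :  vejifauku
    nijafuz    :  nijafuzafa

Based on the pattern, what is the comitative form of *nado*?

nadouku

The pattern is voicing of the final sound: -ah when the stem ends in a voiceless consonant (*jios*, *gujhagvik*); -afa when the stem ends in a voiced consonant (*disitur*, *nijafuz*); -uku when the stem ends in a vowel (*niwo*, *esu*, *vejifa*).
The final sound of *nado* is /o/, which is a vowel, so the suffix is -uku, giving *nadouku*.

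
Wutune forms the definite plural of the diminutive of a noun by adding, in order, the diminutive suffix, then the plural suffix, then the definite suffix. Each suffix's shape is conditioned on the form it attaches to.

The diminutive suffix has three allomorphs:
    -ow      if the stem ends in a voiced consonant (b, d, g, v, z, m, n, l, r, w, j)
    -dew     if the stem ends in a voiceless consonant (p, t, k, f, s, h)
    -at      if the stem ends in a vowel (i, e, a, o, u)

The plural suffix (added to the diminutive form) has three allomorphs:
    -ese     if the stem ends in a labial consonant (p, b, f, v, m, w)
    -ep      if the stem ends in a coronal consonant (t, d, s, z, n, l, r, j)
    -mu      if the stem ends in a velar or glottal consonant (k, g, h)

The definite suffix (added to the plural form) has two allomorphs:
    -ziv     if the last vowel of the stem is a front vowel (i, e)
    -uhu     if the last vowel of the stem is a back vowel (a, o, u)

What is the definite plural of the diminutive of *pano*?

panoatepziv

*pano* — final sound /o/ (a vowel) → -at → *panoat*.
The diminutive form *panoat* — final consonant /t/ (coronal) → -ep → *panoatep*.
The plural form *panoatep*: last vowel = /e/, a front vowel → -ziv → *panoatepziv*.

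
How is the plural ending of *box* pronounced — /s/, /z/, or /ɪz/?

The stem *box* ends in a sibilant (/s, z, ʃ, ʒ, tʃ, dʒ/).
The plural suffix surfaces as /ɪz/ after sibilants, /s/ after other voiceless consonants, and /z/ after other voiced sounds.
So the plural -s on *box* is pronounced /ɪz/.

/ɪz/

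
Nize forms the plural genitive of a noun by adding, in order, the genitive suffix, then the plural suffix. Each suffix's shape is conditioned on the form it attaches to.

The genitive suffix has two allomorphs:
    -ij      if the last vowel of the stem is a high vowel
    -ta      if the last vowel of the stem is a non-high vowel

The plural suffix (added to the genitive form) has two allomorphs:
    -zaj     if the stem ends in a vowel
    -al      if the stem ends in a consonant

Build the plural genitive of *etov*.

Since the last vowel of *etov* is /o/ (a non-high vowel), it takes -ta, giving *etovta*.
The genitive form *etovta* — final sound /a/ (a vowel) → -zaj → *etovtazaj*.

etovtazaj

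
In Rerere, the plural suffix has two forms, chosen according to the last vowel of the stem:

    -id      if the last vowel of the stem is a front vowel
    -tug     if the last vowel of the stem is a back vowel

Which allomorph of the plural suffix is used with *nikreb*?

The last vowel of *nikreb* is /e/, which is a front vowel, so the suffix is -id.

-id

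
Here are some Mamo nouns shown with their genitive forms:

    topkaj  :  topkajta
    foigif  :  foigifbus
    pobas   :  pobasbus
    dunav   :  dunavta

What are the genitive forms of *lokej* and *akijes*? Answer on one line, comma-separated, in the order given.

lokejta, akijesbus

The alternation tracks the final consonant of the stem — -bus when the stem ends in a voiceless consonant (*foigif*, *pobas*); -ta when the stem ends in a voiced consonant (*topkaj*, *dunav*).
Since the final consonant of *lokej* is /j/ (voiced), it takes -ta, giving *lokejta*.
*akijes*: final consonant = /s/, voiceless → -bus → *akijesbus*.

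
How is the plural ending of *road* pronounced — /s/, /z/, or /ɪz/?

The stem *road* ends in a voiced non-sibilant sound.
The plural suffix surfaces as /ɪz/ after sibilants, /s/ after other voiceless consonants, and /z/ after other voiced sounds.
So the plural -s on *road* is pronounced /z/.

/z/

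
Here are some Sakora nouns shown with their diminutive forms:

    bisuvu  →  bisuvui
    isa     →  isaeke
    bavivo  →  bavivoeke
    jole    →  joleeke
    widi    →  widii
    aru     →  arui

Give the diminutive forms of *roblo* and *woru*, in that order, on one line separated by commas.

robloeke, worui

The pattern is height harmony: -i when the last vowel of the stem is a high vowel (*bisuvu*, *widi*, *aru*); -eke when the last vowel of the stem is a non-high vowel (*isa*, *bavivo*, *jole*).
The last vowel of *roblo* is /o/, which is a non-high vowel, so the suffix is -eke, giving *robloeke*.
*woru*: last vowel = /u/, a high vowel → -i → *worui*.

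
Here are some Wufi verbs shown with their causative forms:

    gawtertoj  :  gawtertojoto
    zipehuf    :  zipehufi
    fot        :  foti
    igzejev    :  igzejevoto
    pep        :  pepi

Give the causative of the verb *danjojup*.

The suffix is conditioned by the final consonant: -i when the stem ends in a voiceless consonant (*zipehuf*, *fot*, *pep*); -oto when the stem ends in a voiced consonant (*gawtertoj*, *igzejev*).
*danjojup* — final consonant /p/ (voiceless) → -i → *danjojupi*.

danjojupi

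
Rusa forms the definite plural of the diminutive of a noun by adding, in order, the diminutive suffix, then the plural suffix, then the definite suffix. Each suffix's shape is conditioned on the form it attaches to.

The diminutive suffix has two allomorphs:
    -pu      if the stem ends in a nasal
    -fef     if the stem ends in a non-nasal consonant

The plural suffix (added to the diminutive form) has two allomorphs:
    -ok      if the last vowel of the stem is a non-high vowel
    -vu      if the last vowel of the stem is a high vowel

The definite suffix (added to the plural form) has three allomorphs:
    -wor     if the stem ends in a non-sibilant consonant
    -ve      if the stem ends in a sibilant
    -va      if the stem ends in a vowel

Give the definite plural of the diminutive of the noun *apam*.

apampuvuva

Since the final consonant of *apam* is /m/ (a nasal), it takes -pu, giving *apampu*.
Since the last vowel of the diminutive form *apampu* is /u/ (a high vowel), it takes -vu, giving *apampuvu*.
The final sound of the plural form *apampuvu* is /u/, which is a vowel, so the definite suffix is -va, giving *apampuvuva*.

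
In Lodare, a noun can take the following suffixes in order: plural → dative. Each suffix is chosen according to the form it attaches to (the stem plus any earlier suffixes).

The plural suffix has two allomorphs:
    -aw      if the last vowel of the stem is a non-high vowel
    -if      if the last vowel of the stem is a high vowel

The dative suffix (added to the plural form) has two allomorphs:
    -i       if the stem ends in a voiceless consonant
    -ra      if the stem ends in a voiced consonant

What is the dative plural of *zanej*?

zanejawra

The last vowel of *zanej* is /e/, which is a non-high vowel, so the plural suffix is -aw, giving *zanejaw*.
The final consonant of the plural form *zanejaw* is /w/, which is voiced, so the dative suffix is -ra, giving *zanejawra*.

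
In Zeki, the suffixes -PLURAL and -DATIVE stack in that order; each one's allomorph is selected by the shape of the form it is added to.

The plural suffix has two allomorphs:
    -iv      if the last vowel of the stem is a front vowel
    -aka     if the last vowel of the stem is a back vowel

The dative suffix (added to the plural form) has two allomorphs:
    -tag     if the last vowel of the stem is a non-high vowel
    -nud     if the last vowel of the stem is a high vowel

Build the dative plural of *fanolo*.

fanoloakatag

*fanolo* — last vowel /o/ (a back vowel) → -aka → *fanoloaka*.
The plural form *fanoloaka*: last vowel = /a/, a non-high vowel → -tag → *fanoloakatag*.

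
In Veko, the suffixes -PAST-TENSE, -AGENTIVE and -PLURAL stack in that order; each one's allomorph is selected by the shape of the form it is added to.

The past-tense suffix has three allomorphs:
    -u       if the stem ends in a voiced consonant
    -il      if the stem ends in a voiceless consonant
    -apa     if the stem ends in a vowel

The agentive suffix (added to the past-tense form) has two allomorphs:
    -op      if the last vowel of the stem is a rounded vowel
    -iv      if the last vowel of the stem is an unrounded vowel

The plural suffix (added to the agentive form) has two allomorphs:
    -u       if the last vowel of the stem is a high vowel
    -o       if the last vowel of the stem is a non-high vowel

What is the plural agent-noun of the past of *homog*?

homoguopo

*homog* — final sound /g/ (a voiced consonant) → -u → *homogu*.
The past-tense form *homogu* — last vowel /u/ (a rounded vowel) → -op → *homoguop*.
The agentive form *homoguop* — last vowel /o/ (a non-high vowel) → -o → *homoguopo*.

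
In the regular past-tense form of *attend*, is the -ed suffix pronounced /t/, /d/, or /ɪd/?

The stem *attend* ends in /t/ or /d/.
The -ed suffix is realized as /ɪd/ after /t, d/; as /t/ after other voiceless consonants; and as /d/ after other voiced sounds.
So -ed on *attend* is pronounced /ɪd/.

/ɪd/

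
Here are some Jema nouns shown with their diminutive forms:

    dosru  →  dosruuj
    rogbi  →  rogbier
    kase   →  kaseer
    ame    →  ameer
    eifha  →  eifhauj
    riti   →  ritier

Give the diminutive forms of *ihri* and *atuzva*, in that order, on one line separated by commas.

The alternation tracks the last vowel of the stem — -er when the last vowel of the stem is a front vowel (*rogbi*, *kase*, *ame*, *riti*); -uj when the last vowel of the stem is a back vowel (*dosru*, *eifha*).
*ihri* — last vowel /i/ (a front vowel) → -er → *ihrier*.
The last vowel of *atuzva* is /a/, which is a back vowel, so the suffix is -uj, giving *atuzvauj*.

ihrier, atuzvauj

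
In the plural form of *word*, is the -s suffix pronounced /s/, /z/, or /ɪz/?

/z/

The stem *word* ends in a voiced non-sibilant sound.
The plural suffix surfaces as /ɪz/ after sibilants, /s/ after other voiceless consonants, and /z/ after other voiced sounds.
So the plural -s on *word* is pronounced /z/.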